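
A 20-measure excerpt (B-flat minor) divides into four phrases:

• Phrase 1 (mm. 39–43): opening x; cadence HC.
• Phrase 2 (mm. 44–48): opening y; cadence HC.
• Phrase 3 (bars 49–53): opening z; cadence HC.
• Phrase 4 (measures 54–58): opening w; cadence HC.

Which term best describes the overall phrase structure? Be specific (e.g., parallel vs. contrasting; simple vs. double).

phrase group

Phrase 4 ends with a half cadence, no stronger than phrase 2's half cadence, so the four phrases do not form a double period; nor do phrases 3–4 duplicate 1–2, so it is not a repeated period. With no phrase reaching a conclusive cadence, the passage is a phrase group.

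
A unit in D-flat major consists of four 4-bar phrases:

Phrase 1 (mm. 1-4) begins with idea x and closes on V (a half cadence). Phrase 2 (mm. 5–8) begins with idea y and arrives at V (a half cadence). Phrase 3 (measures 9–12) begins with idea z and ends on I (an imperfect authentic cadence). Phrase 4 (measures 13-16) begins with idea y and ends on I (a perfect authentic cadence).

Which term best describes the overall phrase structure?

Four phrases in two halves: the first half (bars 1–8) ends with a half cadence, the second (mm. 9-16) with a perfect authentic cadence — a large antecedent–consequent pair, i.e. a double period.
Phrase 3 begins with different material from phrase 1, making it contrasting.

contrasting double period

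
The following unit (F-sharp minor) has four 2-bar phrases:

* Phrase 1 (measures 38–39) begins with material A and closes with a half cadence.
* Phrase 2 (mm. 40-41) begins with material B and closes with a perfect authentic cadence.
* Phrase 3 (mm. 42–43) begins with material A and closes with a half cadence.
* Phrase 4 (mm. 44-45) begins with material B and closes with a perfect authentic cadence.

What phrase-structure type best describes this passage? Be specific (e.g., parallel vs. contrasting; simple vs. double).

repeated period

The cadence pattern HC–PAC–HC–PAC is weak–strong twice, and phrases 3–4 restate phrases 1–2: a period heard twice, not a double period (which would end weakly at phrase 2).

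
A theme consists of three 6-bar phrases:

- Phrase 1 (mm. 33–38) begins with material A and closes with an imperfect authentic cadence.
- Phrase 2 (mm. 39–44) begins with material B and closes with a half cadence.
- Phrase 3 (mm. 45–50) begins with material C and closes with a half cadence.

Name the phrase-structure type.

The final phrase closes with a half cadence, which is not stronger than the preceding half cadence; the 3 phrases lack an overall antecedent–consequent design and so form a phrase group.

phrase group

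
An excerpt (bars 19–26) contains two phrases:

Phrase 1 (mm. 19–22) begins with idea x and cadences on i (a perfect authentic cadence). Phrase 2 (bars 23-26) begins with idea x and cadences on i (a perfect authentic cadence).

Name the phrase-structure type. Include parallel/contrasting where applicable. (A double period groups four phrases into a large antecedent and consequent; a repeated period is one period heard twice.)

Both phrases have the same opening (x) and the same cadence (perfect authentic cadence): the second is a restatement, not a consequent, so this is a repeated phrase rather than a period.

repeated phrase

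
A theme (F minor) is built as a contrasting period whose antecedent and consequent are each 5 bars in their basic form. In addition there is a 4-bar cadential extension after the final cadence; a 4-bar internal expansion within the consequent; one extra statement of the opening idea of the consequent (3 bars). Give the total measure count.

21 measures

Basic contrasting period: 5 + 5 = 10 bars.
10 (basic form) + 4 (cadential extension) + 4 (internal expansion) + 3 (extra statement) = 21.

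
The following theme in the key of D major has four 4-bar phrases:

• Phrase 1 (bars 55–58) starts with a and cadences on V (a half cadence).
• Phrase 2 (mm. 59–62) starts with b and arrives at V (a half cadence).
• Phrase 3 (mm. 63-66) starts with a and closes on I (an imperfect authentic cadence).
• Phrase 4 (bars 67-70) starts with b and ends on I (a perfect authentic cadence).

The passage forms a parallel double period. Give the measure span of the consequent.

In a double period the first pair of phrases (ending half cadence) is the large antecedent and the second pair (ending perfect authentic cadence) is the large consequent; the consequent is measures 63–70.

measures 63–70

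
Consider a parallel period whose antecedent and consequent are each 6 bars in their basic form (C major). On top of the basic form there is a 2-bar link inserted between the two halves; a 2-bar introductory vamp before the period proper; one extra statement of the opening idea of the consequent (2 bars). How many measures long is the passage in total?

18 measures

Basic parallel period: 6 + 6 = 12 bars.
12 (basic form) + 2 (link) + 2 (introduction) + 2 (extra statement) = 18.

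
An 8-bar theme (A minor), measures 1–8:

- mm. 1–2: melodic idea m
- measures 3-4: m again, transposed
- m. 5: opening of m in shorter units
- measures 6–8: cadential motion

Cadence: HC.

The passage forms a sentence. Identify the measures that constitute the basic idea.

measures 1–2

The presentation of a sentence is the basic idea (mm. 1–2) plus its repetition (measures 3–4); the basic idea is therefore measures 1–2.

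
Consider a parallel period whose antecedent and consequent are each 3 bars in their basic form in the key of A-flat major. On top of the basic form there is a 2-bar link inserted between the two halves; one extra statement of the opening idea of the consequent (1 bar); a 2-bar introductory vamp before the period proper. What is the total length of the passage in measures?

11 measures

Basic parallel period: 3 + 3 = 6 bars.
6 (basic form) + 2 (link) + 1 (extra statement) + 2 (introduction) = 11.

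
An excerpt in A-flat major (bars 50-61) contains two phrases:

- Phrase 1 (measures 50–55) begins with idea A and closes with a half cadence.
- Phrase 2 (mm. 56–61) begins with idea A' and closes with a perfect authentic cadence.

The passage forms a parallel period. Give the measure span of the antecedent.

The antecedent is the phrase ending with the weaker cadence (half cadence, phrase 1) and the consequent the one ending more conclusively (perfect authentic cadence, phrase 2); the antecedent is mm. 50–55.

measures 50–55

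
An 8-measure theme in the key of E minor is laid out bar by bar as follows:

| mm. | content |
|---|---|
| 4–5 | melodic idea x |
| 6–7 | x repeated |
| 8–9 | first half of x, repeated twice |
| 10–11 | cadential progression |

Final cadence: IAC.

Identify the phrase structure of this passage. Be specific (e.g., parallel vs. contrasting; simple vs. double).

Basic idea (mm. 4-5) + its repetition (mm. 6-7) form the presentation; fragmentation and cadence (bars 8–11) form the continuation — the 8-bar whole is a sentence.

sentence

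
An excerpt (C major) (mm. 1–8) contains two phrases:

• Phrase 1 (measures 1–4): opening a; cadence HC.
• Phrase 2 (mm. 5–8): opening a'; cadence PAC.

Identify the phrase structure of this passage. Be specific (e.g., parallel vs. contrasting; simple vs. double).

Phrase 1 ends with a half cadence (weaker) and phrase 2 with a perfect authentic cadence (stronger): antecedent + consequent = a period.
The two phrases open with the same material (a / a'), so the period is parallel.

parallel period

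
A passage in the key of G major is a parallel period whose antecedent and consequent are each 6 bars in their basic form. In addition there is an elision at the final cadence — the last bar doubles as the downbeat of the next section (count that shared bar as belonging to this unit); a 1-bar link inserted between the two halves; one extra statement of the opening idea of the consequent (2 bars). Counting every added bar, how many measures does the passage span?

Basic parallel period: 6 + 6 = 12 bars.
12 (basic form) + 1 (link) + 2 (extra statement) = 15.
The elision shares a bar with the next section but does not change this unit's count.

15 measures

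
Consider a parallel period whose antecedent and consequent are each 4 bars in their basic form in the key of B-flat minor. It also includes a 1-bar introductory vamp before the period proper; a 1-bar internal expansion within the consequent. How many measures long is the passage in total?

10 measures

Basic parallel period: 4 + 4 = 8 bars.
8 (basic form) + 1 (introduction) + 1 (internal expansion) = 10.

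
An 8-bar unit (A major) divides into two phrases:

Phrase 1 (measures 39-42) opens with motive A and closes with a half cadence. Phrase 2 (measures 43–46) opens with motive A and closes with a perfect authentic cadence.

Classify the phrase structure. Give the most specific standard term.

parallel period

Phrase 1 ends with a half cadence (weaker) and phrase 2 with a perfect authentic cadence (stronger): antecedent + consequent = a period.
The two phrases open with the same material (A / A), so the period is parallel.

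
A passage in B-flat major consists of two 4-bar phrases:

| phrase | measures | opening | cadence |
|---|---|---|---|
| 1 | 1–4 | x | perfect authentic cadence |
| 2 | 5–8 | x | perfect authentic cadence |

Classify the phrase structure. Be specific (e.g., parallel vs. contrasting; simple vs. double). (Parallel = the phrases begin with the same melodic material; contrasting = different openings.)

Both phrases have the same opening (x) and the same cadence (perfect authentic cadence): the second is a restatement, not a consequent, so this is a repeated phrase rather than a period.

repeated phrase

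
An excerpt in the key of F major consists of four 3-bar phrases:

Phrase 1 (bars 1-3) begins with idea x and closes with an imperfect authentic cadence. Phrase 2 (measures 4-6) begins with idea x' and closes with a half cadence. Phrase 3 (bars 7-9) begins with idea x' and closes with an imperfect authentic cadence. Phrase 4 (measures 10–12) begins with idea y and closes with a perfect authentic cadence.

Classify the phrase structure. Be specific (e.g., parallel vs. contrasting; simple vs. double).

Four phrases in two halves: the first half (mm. 1–6) ends with a half cadence, the second (mm. 7–12) with a perfect authentic cadence — a large antecedent–consequent pair, i.e. a double period.
Phrase 3 begins with the same material as phrase 1, making it parallel.

parallel double period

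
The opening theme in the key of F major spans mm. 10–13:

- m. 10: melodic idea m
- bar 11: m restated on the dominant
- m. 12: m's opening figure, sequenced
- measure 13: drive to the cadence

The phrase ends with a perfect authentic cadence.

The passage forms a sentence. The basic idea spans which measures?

measures 10–10

The presentation of a sentence is the basic idea (m. 10) plus its repetition (measure 11); the basic idea is therefore measure 10.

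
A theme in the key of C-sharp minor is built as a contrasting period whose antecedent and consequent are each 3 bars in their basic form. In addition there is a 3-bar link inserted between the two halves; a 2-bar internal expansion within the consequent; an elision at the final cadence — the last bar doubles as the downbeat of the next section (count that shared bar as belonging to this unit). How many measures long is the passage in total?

11 measures

Basic contrasting period: 3 + 3 = 6 bars.
6 (basic form) + 3 (link) + 2 (internal expansion) = 11.
The elision shares a bar with the next section but does not change this unit's count.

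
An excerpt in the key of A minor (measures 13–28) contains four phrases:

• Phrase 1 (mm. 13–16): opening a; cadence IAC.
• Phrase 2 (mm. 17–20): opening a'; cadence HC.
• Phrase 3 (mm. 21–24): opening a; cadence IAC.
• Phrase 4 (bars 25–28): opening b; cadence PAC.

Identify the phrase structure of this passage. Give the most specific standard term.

Four phrases in two halves: the first half (measures 13–20) ends with a half cadence, the second (bars 21–28) with a perfect authentic cadence — a large antecedent–consequent pair, i.e. a double period.
Phrase 3 begins with the same material as phrase 1, making it parallel.

parallel double period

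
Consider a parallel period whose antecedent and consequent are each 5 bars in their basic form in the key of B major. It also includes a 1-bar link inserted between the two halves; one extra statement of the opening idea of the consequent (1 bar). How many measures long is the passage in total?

12 measures

Basic parallel period: 5 + 5 = 10 bars.
10 (basic form) + 1 (link) + 1 (extra statement) = 12.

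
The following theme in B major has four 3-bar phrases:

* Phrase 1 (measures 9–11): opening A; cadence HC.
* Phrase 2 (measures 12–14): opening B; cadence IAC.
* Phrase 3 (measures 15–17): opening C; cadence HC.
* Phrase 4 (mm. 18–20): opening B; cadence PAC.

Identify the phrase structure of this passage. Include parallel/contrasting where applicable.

contrasting double period

Four phrases in two halves: the first half (mm. 9–14) ends with an imperfect authentic cadence, the second (mm. 15–20) with a perfect authentic cadence — a large antecedent–consequent pair, i.e. a double period.
Phrase 3 begins with different material from phrase 1, making it contrasting.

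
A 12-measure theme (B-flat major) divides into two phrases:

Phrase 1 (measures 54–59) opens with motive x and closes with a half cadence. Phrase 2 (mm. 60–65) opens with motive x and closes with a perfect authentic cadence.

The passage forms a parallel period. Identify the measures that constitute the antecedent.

measures 54–59

The antecedent is the phrase ending with the weaker cadence (half cadence, phrase 1) and the consequent the one ending more conclusively (perfect authentic cadence, phrase 2); the antecedent is mm. 54–59.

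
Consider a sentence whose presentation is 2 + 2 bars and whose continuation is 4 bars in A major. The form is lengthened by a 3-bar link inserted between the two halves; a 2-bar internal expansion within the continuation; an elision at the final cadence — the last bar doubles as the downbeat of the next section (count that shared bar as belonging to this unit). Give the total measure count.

Basic sentence: 2 + 2 + 4 = 8 bars.
8 (basic form) + 3 (link) + 2 (internal expansion) = 13.
The elision shares a bar with the next section but does not change this unit's count.

13 measures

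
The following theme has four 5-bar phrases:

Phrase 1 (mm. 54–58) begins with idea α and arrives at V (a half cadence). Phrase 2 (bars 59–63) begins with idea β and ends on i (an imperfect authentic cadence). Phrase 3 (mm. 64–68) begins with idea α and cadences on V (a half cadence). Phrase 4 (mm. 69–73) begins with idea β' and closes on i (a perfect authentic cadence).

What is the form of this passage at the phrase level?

parallel double period

Four phrases in two halves: the first half (mm. 54-63) ends with an imperfect authentic cadence, the second (mm. 64–73) with a perfect authentic cadence — a large antecedent–consequent pair, i.e. a double period.
Phrase 3 begins with the same material as phrase 1, making it parallel.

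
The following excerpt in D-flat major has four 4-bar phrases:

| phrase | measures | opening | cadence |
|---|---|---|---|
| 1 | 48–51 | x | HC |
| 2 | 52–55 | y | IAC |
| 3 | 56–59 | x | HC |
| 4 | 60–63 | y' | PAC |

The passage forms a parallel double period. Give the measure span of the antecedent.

measures 48–55

In a double period the first pair of phrases (ending imperfect authentic cadence) is the large antecedent and the second pair (ending perfect authentic cadence) is the large consequent; the antecedent is measures 48–55.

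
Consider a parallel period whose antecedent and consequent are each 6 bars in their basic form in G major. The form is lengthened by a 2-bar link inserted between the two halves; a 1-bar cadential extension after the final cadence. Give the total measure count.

15 measures

Basic parallel period: 6 + 6 = 12 bars.
12 (basic form) + 2 (link) + 1 (cadential extension) = 15.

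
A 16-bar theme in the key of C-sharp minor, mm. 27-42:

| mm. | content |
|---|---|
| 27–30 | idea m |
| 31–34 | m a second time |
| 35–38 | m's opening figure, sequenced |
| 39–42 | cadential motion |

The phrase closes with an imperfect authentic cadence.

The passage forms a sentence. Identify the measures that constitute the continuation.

measures 35–42

After the presentation (mm. 27–34), the continuation covers the fragmentation through the cadence: measures 35–42.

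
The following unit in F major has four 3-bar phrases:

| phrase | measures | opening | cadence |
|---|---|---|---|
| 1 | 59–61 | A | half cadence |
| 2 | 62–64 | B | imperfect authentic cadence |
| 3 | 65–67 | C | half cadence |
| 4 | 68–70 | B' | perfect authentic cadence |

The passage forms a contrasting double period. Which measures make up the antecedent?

In a double period the four phrases pair into a large antecedent (phrases 1–2, ending imperfect authentic cadence) and a large consequent (phrases 3–4, ending perfect authentic cadence). The antecedent spans bars 59–64.

measures 59–64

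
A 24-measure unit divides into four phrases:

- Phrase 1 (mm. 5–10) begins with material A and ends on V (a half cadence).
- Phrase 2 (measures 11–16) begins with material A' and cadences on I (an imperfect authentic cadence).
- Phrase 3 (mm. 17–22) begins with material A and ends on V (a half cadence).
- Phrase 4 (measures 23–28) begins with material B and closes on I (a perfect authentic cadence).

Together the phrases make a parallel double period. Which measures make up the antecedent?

In a double period the first pair of phrases (ending imperfect authentic cadence) is the large antecedent and the second pair (ending perfect authentic cadence) is the large consequent; the antecedent is measures 5–16.

measures 5–16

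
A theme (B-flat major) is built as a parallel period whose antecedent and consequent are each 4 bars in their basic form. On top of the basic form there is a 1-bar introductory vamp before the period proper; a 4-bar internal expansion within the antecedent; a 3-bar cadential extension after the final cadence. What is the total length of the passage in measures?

16 measures

Basic parallel period: 4 + 4 = 8 bars.
8 (basic form) + 1 (introduction) + 4 (internal expansion) + 3 (cadential extension) = 16.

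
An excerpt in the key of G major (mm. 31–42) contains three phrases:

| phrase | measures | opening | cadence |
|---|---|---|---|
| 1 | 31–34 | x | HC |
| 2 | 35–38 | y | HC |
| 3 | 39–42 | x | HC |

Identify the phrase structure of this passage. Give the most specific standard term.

The final phrase closes with a half cadence, which is not stronger than the preceding half cadence; the 3 phrases lack an overall antecedent–consequent design and so form a phrase group.

phrase group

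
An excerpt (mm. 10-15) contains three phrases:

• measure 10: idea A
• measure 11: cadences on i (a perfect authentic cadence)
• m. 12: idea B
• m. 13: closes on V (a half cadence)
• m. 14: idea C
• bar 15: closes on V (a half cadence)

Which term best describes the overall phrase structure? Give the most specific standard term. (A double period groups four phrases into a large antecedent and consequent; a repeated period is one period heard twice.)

phrase group

The final phrase closes with a half cadence, which is not stronger than the preceding half cadence; the 3 phrases lack an overall antecedent–consequent design and so form a phrase group.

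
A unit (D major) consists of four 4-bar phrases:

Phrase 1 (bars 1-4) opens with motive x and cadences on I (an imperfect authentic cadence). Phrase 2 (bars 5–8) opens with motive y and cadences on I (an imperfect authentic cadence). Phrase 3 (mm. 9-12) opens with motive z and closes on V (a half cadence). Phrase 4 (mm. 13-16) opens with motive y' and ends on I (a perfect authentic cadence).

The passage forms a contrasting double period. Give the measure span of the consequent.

In a double period the four phrases pair into a large antecedent (phrases 1–2, ending imperfect authentic cadence) and a large consequent (phrases 3–4, ending perfect authentic cadence). The consequent spans bars 9–16.

measures 9–16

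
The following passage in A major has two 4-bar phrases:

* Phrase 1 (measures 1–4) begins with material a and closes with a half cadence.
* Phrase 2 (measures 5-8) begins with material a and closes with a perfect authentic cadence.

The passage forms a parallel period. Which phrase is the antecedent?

The phrase ending with the weaker cadence (half cadence) is the antecedent; the one ending more conclusively (perfect authentic cadence) is the consequent. The antecedent is phrase 1.

phrase 1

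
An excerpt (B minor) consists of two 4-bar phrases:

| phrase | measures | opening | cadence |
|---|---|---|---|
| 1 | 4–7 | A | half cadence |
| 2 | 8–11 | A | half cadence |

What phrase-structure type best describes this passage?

Both phrases have the same opening (A) and the same cadence (half cadence): the second is a restatement, not a consequent, so this is a repeated phrase rather than a period.

repeated phrase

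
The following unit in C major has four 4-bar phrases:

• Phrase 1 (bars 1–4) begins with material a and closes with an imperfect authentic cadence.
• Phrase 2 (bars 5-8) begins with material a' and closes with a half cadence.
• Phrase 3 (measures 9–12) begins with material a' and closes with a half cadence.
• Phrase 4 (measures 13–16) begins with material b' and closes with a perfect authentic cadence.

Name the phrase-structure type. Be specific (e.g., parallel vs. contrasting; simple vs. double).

Four phrases in two halves: the first half (mm. 1–8) ends with a half cadence, the second (bars 9–16) with a perfect authentic cadence — a large antecedent–consequent pair, i.e. a double period.
Phrase 3 begins with the same material as phrase 1, making it parallel.

parallel double period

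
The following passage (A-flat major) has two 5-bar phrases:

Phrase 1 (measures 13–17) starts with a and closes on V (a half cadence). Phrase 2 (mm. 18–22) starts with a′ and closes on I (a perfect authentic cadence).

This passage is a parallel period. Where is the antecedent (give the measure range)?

The antecedent is the phrase ending with the weaker cadence (half cadence, phrase 1) and the consequent the one ending more conclusively (perfect authentic cadence, phrase 2); the antecedent is bars 13-17.

measures 13–17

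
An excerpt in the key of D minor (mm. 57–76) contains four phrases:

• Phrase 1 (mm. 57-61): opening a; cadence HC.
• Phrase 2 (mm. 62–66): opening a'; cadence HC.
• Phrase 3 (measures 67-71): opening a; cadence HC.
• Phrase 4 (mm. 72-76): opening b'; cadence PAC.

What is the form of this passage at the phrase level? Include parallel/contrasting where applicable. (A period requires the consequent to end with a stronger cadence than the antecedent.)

Four phrases in two halves: the first half (measures 57-66) ends with a half cadence, the second (mm. 67-76) with a perfect authentic cadence — a large antecedent–consequent pair, i.e. a double period.
Phrase 3 begins with the same material as phrase 1, making it parallel.

parallel double period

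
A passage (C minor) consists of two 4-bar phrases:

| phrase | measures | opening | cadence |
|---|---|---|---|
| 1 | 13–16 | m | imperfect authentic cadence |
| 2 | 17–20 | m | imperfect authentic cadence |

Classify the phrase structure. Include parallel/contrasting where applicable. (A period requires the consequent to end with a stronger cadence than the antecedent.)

Both phrases have the same opening (m) and the same cadence (imperfect authentic cadence): the second is a restatement, not a consequent, so this is a repeated phrase rather than a period.

repeated phrase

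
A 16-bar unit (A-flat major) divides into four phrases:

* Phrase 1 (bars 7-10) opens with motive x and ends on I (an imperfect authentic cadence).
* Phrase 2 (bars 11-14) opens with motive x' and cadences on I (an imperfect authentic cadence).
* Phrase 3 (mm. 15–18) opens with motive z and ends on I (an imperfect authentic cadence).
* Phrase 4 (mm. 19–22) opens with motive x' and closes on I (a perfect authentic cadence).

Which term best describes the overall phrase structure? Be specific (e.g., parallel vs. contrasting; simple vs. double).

Four phrases in two halves: the first half (bars 7–14) ends with an imperfect authentic cadence, the second (bars 15-22) with a perfect authentic cadence — a large antecedent–consequent pair, i.e. a double period.
Phrase 3 begins with different material from phrase 1, making it contrasting.

contrasting double period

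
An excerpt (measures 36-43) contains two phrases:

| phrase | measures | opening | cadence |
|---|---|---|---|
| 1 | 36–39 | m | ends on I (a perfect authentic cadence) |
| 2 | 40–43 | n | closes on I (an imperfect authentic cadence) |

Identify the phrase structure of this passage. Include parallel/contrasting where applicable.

phrase group

The second phrase closes with an imperfect authentic cadence, which is not stronger than the first phrase's perfect authentic cadence; without a weak→strong cadential pair there is no antecedent–consequent relationship, so this is a phrase group rather than a period.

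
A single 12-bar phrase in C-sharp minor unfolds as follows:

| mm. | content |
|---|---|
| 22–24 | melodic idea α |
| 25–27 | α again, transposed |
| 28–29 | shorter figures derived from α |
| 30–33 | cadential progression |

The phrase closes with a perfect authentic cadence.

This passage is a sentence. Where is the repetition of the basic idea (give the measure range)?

measures 25–27

The presentation of a sentence is the basic idea (bars 22–24) plus its repetition (mm. 25–27); the repetition of the basic idea is therefore mm. 25–27.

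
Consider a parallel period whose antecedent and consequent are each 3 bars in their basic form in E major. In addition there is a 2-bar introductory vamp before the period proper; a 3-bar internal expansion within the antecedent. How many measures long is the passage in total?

Basic parallel period: 3 + 3 = 6 bars.
6 (basic form) + 2 (introduction) + 3 (internal expansion) = 11.

11 measures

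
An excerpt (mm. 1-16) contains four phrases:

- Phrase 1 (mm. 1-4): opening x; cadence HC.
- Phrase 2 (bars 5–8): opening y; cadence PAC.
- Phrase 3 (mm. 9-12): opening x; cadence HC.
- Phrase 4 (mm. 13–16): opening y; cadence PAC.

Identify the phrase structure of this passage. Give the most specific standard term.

The cadence pattern HC–PAC–HC–PAC is weak–strong twice, and phrases 3–4 restate phrases 1–2: a period heard twice, not a double period (which would end weakly at phrase 2).

repeated period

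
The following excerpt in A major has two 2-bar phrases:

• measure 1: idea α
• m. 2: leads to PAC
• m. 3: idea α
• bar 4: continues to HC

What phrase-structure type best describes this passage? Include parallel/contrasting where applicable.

The second phrase closes with a half cadence, which is not stronger than the first phrase's perfect authentic cadence; without a weak→strong cadential pair there is no antecedent–consequent relationship, so this is a phrase group rather than a period.

phrase group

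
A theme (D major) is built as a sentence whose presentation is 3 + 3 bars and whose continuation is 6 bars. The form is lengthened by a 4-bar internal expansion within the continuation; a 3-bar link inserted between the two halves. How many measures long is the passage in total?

Basic sentence: 3 + 3 + 6 = 12 bars.
12 (basic form) + 4 (internal expansion) + 3 (link) = 19.

19 measures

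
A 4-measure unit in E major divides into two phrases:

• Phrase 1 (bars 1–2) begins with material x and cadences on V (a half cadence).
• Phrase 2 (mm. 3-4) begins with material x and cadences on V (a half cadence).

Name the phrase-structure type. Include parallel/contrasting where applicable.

Both phrases have the same opening (x) and the same cadence (half cadence): the second is a restatement, not a consequent, so this is a repeated phrase rather than a period.

repeated phrase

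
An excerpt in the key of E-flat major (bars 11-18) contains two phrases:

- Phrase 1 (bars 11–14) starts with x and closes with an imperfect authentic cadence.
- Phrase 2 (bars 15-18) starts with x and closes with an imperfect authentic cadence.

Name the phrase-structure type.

Both phrases have the same opening (x) and the same cadence (imperfect authentic cadence): the second is a restatement, not a consequent, so this is a repeated phrase rather than a period.

repeated phrase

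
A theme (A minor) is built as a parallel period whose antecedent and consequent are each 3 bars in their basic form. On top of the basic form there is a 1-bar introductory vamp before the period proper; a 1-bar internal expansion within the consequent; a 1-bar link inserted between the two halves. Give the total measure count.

9 measures

Basic parallel period: 3 + 3 = 6 bars.
6 (basic form) + 1 (introduction) + 1 (internal expansion) + 1 (link) = 9.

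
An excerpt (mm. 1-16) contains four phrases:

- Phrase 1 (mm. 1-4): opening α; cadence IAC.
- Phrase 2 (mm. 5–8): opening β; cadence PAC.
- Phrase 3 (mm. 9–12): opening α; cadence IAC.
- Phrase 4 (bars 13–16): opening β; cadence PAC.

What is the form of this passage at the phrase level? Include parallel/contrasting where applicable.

The cadence pattern IAC–PAC–IAC–PAC is weak–strong twice, and phrases 3–4 restate phrases 1–2: a period heard twice, not a double period (which would end weakly at phrase 2).

repeated period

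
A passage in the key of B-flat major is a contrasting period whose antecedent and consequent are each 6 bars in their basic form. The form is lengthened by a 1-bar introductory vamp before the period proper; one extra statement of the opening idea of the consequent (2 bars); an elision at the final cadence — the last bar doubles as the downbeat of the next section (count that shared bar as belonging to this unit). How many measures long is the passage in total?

15 measures

Basic contrasting period: 6 + 6 = 12 bars.
12 (basic form) + 1 (introduction) + 2 (extra statement) = 15.
The elision shares a bar with the next section but does not change this unit's count.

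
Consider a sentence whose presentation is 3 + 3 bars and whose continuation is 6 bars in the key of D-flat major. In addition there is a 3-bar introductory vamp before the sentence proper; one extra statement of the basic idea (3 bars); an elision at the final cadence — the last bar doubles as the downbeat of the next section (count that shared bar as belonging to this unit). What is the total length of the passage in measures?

Basic sentence: 3 + 3 + 6 = 12 bars.
12 (basic form) + 3 (introduction) + 3 (extra statement) = 18.
The elision shares a bar with the next section but does not change this unit's count.

18 measures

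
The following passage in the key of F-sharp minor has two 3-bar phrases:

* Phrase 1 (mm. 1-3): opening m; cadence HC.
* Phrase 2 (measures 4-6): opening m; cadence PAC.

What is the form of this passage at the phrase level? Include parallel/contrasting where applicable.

parallel period

Phrase 1 ends with a half cadence (weaker) and phrase 2 with a perfect authentic cadence (stronger): antecedent + consequent = a period.
The two phrases open with the same material (m / m), so the period is parallel.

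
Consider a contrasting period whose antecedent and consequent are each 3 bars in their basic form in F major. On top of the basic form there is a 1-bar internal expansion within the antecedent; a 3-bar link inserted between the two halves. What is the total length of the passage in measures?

Basic contrasting period: 3 + 3 = 6 bars.
6 (basic form) + 1 (internal expansion) + 3 (link) = 10.

10 measures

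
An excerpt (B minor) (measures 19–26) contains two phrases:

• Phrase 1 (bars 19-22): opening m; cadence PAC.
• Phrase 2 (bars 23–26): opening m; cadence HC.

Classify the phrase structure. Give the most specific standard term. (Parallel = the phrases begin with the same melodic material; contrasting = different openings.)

phrase group

The second phrase closes with a half cadence, which is not stronger than the first phrase's perfect authentic cadence; without a weak→strong cadential pair there is no antecedent–consequent relationship, so this is a phrase group rather than a period.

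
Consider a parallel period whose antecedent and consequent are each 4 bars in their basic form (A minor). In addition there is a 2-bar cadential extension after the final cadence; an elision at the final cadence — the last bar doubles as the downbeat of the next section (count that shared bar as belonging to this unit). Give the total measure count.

10 measures

Basic parallel period: 4 + 4 = 8 bars.
8 (basic form) + 2 (cadential extension) = 10.
The elision shares a bar with the next section but does not change this unit's count.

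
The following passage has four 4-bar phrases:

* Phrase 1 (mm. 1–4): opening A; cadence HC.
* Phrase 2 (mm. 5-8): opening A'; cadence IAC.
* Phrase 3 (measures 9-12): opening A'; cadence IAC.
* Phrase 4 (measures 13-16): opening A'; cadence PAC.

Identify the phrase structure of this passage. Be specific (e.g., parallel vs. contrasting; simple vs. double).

Four phrases in two halves: the first half (measures 1-8) ends with an imperfect authentic cadence, the second (bars 9–16) with a perfect authentic cadence — a large antecedent–consequent pair, i.e. a double period.
Phrase 3 begins with the same material as phrase 1, making it parallel.

parallel double period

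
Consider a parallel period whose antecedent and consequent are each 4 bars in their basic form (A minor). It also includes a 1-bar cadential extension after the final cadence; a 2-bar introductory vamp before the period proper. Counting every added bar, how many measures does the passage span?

11 measures

Basic parallel period: 4 + 4 = 8 bars.
8 (basic form) + 1 (cadential extension) + 2 (introduction) = 11.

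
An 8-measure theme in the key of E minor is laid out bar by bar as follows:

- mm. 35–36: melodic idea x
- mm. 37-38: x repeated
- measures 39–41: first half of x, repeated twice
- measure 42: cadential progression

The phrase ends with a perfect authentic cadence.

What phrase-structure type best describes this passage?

sentence

Basic idea (bars 35–36) + its repetition (bars 37-38) form the presentation; fragmentation and cadence (measures 39–42) form the continuation — the 8-bar whole is a sentence.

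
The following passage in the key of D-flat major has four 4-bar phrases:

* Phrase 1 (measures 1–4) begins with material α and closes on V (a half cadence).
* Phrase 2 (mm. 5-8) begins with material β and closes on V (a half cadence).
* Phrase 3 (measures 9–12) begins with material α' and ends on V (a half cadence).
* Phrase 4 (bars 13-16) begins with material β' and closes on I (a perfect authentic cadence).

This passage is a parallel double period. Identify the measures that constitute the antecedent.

measures 1–8

In a double period the four phrases pair into a large antecedent (phrases 1–2, ending half cadence) and a large consequent (phrases 3–4, ending perfect authentic cadence). The antecedent spans mm. 1–8.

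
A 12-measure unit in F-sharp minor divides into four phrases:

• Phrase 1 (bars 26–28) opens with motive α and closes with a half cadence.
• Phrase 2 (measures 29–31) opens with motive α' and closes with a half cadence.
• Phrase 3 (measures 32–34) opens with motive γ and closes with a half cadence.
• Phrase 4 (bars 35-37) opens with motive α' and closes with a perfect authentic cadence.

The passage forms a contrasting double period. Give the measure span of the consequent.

In a double period the four phrases pair into a large antecedent (phrases 1–2, ending half cadence) and a large consequent (phrases 3–4, ending perfect authentic cadence). The consequent spans mm. 32–37.

measures 32–37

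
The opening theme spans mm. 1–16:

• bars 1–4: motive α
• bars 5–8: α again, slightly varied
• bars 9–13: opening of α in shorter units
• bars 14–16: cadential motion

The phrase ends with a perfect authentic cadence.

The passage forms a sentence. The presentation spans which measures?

The presentation of a sentence is the basic idea (measures 1–4) plus its repetition (measures 5–8); the presentation is therefore mm. 1-8.

measures 1–8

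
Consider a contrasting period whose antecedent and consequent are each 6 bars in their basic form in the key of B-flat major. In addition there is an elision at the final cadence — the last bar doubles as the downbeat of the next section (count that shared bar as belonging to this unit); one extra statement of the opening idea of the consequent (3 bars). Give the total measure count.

Basic contrasting period: 6 + 6 = 12 bars.
12 (basic form) + 3 (extra statement) = 15.
The elision shares a bar with the next section but does not change this unit's count.

15 measures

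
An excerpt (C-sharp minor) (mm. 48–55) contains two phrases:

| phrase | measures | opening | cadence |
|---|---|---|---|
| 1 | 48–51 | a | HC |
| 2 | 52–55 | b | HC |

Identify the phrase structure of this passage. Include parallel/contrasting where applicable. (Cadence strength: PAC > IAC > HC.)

phrase group

The second phrase closes with a half cadence, which is not stronger than the first phrase's half cadence; without a weak→strong cadential pair there is no antecedent–consequent relationship, so this is a phrase group rather than a period.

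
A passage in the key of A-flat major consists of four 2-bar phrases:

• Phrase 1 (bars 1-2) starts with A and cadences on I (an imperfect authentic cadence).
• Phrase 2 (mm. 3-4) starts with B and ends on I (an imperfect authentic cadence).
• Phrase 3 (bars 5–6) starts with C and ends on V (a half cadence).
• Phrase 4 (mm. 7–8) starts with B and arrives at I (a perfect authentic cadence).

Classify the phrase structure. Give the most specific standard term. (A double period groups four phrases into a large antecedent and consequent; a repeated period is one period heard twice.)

contrasting double period

Four phrases in two halves: the first half (measures 1-4) ends with an imperfect authentic cadence, the second (mm. 5-8) with a perfect authentic cadence — a large antecedent–consequent pair, i.e. a double period.
Phrase 3 begins with different material from phrase 1, making it contrasting.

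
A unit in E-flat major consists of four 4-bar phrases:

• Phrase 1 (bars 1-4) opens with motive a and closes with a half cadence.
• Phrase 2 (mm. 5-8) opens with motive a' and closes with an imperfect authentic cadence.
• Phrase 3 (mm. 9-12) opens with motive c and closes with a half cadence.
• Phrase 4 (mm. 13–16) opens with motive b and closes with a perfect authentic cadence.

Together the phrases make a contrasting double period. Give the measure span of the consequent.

measures 9–16

In a double period the first pair of phrases (ending imperfect authentic cadence) is the large antecedent and the second pair (ending perfect authentic cadence) is the large consequent; the consequent is measures 9–16.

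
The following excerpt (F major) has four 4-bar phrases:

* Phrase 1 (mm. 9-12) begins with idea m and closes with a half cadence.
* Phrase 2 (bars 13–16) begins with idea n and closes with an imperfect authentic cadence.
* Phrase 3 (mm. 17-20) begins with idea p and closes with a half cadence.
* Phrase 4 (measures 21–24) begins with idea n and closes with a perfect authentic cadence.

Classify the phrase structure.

Four phrases in two halves: the first half (mm. 9–16) ends with an imperfect authentic cadence, the second (mm. 17-24) with a perfect authentic cadence — a large antecedent–consequent pair, i.e. a double period.
Phrase 3 begins with different material from phrase 1, making it contrasting.

contrasting double period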